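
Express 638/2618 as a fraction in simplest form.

638 = 2 × 11 × 29
2618 = 2 × 7 × 11 × 17
gcd(638, 2618) = 2 × 11 = 22.
Divide numerator and denominator by 22: 638/2618 = 29/119.

29/119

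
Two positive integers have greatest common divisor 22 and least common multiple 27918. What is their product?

For any two positive integers, gcd × lcm = product = 22 × 27918 = 614196.

614196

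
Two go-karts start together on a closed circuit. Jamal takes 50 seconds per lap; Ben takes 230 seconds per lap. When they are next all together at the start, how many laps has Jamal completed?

All finish a whole number of cycles simultaneously at t = LCM of the periods.
50 = 2 × 5^2
230 = 2 × 5 × 23
LCM(50, 230) = 2 × 5^2 × 23 = 1150.
Laps for period 50: 1150 / 50 = 23.

23 laps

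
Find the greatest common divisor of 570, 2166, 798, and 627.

570 = 2 × 3 × 5 × 19
2166 = 2 × 3 × 19^2
798 = 2 × 3 × 7 × 19
627 = 3 × 11 × 19
gcd(570, 2166, 798, 627) = 3 × 19 = 57.

57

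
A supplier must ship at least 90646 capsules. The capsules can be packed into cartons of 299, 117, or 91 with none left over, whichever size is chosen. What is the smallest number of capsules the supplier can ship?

The number of capsules must be a common multiple of 299, 117, and 91, so a multiple of their LCM.
299 = 13 × 23
117 = 3^2 × 13
91 = 7 × 13
LCM(299, 117, 91) = 3^2 × 7 × 13 × 23 = 18837.
Smallest multiple of 18837 that is ≥ 90646: ⌈90646/18837⌉ × 18837 = 5 × 18837 = 94185.

94185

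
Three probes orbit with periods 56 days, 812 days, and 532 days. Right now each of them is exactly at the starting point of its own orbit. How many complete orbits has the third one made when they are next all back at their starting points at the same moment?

58 orbits

They are all back at their starting positions together after one LCM of the periods.
56 = 2^3 × 7
812 = 2^2 × 7 × 29
532 = 2^2 × 7 × 19
LCM(56, 812, 532) = 2^3 × 7 × 19 × 29 = 30856.
Orbits for period 532: 30856 / 532 = 58.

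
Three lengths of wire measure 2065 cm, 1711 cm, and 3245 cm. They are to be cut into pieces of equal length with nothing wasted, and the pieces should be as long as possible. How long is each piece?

Each piece length must divide every original length, so the longest possible is gcd(2065, 1711, 3245).
2065 = 5 × 7 × 59
1711 = 29 × 59
3245 = 5 × 11 × 59
gcd(2065, 1711, 3245) = 59.

59 cm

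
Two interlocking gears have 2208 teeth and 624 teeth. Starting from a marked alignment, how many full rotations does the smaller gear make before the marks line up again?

All finish a whole number of cycles simultaneously at t = LCM of the periods.
2208 = 2^5 × 3 × 23
624 = 2^4 × 3 × 13
LCM(2208, 624) = 2^5 × 3 × 13 × 23 = 28704.
Rotations for period 624: 28704 / 624 = 46.

46 rotations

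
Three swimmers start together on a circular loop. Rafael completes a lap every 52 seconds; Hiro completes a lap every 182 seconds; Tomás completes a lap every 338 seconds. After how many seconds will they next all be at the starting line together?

4732 seconds

They coincide at every common multiple of the periods; the first is the LCM.
52 = 2^2 × 13
182 = 2 × 7 × 13
338 = 2 × 13^2
LCM(52, 182, 338) = 2^2 × 7 × 13^2 = 4732.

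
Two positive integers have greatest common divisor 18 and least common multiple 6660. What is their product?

119880

For any two positive integers, gcd × lcm = product = 18 × 6660 = 119880.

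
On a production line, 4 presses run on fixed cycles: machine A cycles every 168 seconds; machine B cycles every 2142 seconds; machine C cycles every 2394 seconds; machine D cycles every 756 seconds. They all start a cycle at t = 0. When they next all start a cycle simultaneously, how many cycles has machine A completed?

2907 cycles

They are all back at their starting positions together after one LCM of the periods.
168 = 2^3 × 3 × 7
2142 = 2 × 3^2 × 7 × 17
2394 = 2 × 3^2 × 7 × 19
756 = 2^2 × 3^3 × 7
LCM(168, 2142, 2394, 756) = 2^3 × 3^3 × 7 × 17 × 19 = 488376.
Cycles for period 168: 488376 / 168 = 2907.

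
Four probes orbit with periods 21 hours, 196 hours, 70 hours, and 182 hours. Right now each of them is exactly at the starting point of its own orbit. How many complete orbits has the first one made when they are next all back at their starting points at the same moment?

They are all back at their starting positions together after one LCM of the periods.
21 = 3 × 7
196 = 2^2 × 7^2
70 = 2 × 5 × 7
182 = 2 × 7 × 13
LCM(21, 196, 70, 182) = 2^2 × 3 × 5 × 7^2 × 13 = 38220.
Orbits for period 21: 38220 / 21 = 1820.

1820 orbits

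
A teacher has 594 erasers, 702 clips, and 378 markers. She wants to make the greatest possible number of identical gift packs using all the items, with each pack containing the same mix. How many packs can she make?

The pack count must divide each quantity, so the greatest is gcd(594, 702, 378).
594 = 2 × 3^3 × 11
702 = 2 × 3^3 × 13
378 = 2 × 3^3 × 7
gcd(594, 702, 378) = 2 × 3^3 = 54.

54 packs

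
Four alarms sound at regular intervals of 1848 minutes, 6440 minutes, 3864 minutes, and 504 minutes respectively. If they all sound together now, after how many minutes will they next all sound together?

637560 minutes

The first simultaneous occurrence is after LCM of the individual periods.
1848 = 2^3 × 3 × 7 × 11
6440 = 2^3 × 5 × 7 × 23
3864 = 2^3 × 3 × 7 × 23
504 = 2^3 × 3^2 × 7
LCM(1848, 6440, 3864, 504) = 2^3 × 3^2 × 5 × 7 × 11 × 23 = 637560.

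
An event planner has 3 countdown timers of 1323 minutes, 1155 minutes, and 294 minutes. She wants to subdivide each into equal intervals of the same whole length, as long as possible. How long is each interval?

21 minutes

The interval must divide each timer length; the longest such is the gcd.
1323 = 3^3 × 7^2
1155 = 3 × 5 × 7 × 11
294 = 2 × 3 × 7^2
gcd(1323, 1155, 294) = 3 × 7 = 21.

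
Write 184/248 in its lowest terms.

23/31

184 = 2^3 × 23
248 = 2^3 × 31
gcd(184, 248) = 2^3 = 8.
Divide numerator and denominator by 8: 184/248 = 23/31.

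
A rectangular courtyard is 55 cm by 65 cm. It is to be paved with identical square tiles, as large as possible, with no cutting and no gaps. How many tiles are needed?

Tile side = gcd(55, 65).
55 = 5 × 11
65 = 5 × 13
gcd(55, 65) = 5.
Tiles: (55/5) × (65/5) = 11 × 13 = 143.

143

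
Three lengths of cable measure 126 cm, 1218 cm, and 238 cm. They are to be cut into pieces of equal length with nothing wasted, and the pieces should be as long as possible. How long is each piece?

14 cm

The greatest length dividing all of 126, 1218, and 238 is their gcd.
126 = 2 × 3^2 × 7
1218 = 2 × 3 × 7 × 29
238 = 2 × 7 × 17
gcd(126, 1218, 238) = 2 × 7 = 14.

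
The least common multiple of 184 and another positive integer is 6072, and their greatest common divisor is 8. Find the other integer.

264

gcd × lcm = product of the two integers, so the other integer is (8 × 6072) / 184 = 264.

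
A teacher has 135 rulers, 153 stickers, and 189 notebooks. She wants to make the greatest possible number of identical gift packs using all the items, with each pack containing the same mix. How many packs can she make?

9 packs

The pack count must divide each quantity, so the greatest is gcd(135, 153, 189).
135 = 3^3 × 5
153 = 3^2 × 17
189 = 3^3 × 7
gcd(135, 153, 189) = 3^2 = 9.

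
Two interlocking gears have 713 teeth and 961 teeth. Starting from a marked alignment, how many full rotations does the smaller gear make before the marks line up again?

They are all back at their starting positions together after one LCM of the periods.
713 = 23 × 31
961 = 31^2
LCM(713, 961) = 23 × 31^2 = 22103.
Rotations for period 713: 22103 / 713 = 31.

31 rotations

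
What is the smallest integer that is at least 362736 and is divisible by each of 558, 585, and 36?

435240

The integer must be a common multiple of 558, 585, and 36, so a multiple of their LCM.
558 = 2 × 3^2 × 31
585 = 3^2 × 5 × 13
36 = 2^2 × 3^2
LCM(558, 585, 36) = 2^2 × 3^2 × 5 × 13 × 31 = 72540.
Smallest multiple of 72540 that is ≥ 362736: ⌈362736/72540⌉ × 72540 = 6 × 72540 = 435240.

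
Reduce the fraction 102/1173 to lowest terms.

2/23

102 = 2 × 3 × 17
1173 = 3 × 17 × 23
gcd(102, 1173) = 3 × 17 = 51.
Divide numerator and denominator by 51: 102/1173 = 2/23.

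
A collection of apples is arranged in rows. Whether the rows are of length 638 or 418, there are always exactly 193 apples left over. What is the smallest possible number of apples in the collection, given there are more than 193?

12315

N − 193 must be a common multiple of 638 and 418.
638 = 2 × 11 × 29
418 = 2 × 11 × 19
LCM(638, 418) = 2 × 11 × 19 × 29 = 12122.
Smallest N > 193 is LCM + 193 = 12122 + 193 = 12315.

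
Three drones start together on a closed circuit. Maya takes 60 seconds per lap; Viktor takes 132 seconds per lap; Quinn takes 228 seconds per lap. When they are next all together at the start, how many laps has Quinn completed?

All finish a whole number of cycles simultaneously at t = LCM of the periods.
60 = 2^2 × 3 × 5
132 = 2^2 × 3 × 11
228 = 2^2 × 3 × 19
LCM(60, 132, 228) = 2^2 × 3 × 5 × 11 × 19 = 12540.
Laps for period 228: 12540 / 228 = 55.

55 laps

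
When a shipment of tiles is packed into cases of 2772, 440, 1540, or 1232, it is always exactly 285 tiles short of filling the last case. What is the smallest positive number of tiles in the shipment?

Being 285 short of a full case of size k means N ≡ −285 (mod k), i.e. N + 285 is a multiple of each size.
2772 = 2^2 × 3^2 × 7 × 11
440 = 2^3 × 5 × 11
1540 = 2^2 × 5 × 7 × 11
1232 = 2^4 × 7 × 11
LCM(2772, 440, 1540, 1232) = 2^4 × 3^2 × 5 × 7 × 11 = 55440.
Smallest positive N is 55440 − 285 = 55155.

55155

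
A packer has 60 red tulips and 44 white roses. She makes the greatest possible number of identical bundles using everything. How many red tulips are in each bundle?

15

Number of bundles = gcd(60, 44).
60 = 2^2 × 3 × 5
44 = 2^2 × 11
gcd(60, 44) = 2^2 = 4.
red tulips per bundle = 60 / 4 = 15.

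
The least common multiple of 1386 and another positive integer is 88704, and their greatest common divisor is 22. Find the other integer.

1408

gcd × lcm = product of the two integers, so the other integer is (22 × 88704) / 1386 = 1408.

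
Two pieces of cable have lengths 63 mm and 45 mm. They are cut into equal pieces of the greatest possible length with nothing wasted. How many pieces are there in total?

12

Piece length = gcd(63, 45).
63 = 3^2 × 7
45 = 3^2 × 5
gcd(63, 45) = 3^2 = 9.
Total pieces = 63/9 + 45/9 = 7 + 5 = 12.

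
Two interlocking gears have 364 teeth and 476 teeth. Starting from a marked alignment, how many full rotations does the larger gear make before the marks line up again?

All finish a whole number of cycles simultaneously at t = LCM of the periods.
364 = 2^2 × 7 × 13
476 = 2^2 × 7 × 17
LCM(364, 476) = 2^2 × 7 × 13 × 17 = 6188.
Rotations for period 476: 6188 / 476 = 13.

13 rotations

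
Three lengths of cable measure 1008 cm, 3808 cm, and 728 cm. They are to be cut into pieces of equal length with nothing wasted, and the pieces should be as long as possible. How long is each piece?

The greatest length dividing all of 1008, 3808, and 728 is their gcd.
1008 = 2^4 × 3^2 × 7
3808 = 2^5 × 7 × 17
728 = 2^3 × 7 × 13
gcd(1008, 3808, 728) = 2^3 × 7 = 56.

56 cm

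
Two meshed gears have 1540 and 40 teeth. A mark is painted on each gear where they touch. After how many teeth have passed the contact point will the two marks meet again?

We need the least common multiple of the intervals.
1540 = 2^2 × 5 × 7 × 11
40 = 2^3 × 5
LCM(1540, 40) = 2^3 × 5 × 7 × 11 = 3080.

3080 teeth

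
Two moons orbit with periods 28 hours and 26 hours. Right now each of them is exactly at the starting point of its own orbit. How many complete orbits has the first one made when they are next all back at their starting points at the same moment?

All finish a whole number of cycles simultaneously at t = LCM of the periods.
28 = 2^2 × 7
26 = 2 × 13
LCM(28, 26) = 2^2 × 7 × 13 = 364.
Orbits for period 28: 364 / 28 = 13.

13 orbits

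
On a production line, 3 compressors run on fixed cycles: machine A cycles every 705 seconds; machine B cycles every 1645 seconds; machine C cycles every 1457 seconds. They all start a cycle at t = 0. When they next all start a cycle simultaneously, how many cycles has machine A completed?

The first common completion time is the LCM of the periods.
705 = 3 × 5 × 47
1645 = 5 × 7 × 47
1457 = 31 × 47
LCM(705, 1645, 1457) = 3 × 5 × 7 × 31 × 47 = 152985.
Cycles for period 705: 152985 / 705 = 217.

217 cycles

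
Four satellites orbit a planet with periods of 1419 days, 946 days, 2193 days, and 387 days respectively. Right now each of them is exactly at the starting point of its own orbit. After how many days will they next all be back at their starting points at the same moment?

They coincide at every common multiple of the periods; the first is the LCM.
1419 = 3 × 11 × 43
946 = 2 × 11 × 43
2193 = 3 × 17 × 43
387 = 3^2 × 43
LCM(1419, 946, 2193, 387) = 2 × 3^2 × 11 × 17 × 43 = 144738.

144738 days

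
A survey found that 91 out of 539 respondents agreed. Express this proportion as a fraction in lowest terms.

91 = 7 × 13
539 = 7^2 × 11
gcd(91, 539) = 7.
Divide numerator and denominator by 7: 91/539 = 13/77.

13/77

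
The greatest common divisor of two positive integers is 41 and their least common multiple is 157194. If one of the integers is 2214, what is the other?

For two integers, gcd × lcm = product, so the other is (41 × 157194) / 2214 = 6444954 / 2214 = 2911.

2911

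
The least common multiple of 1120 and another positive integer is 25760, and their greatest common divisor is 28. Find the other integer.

gcd × lcm = product of the two integers, so the other integer is (28 × 25760) / 1120 = 644.

644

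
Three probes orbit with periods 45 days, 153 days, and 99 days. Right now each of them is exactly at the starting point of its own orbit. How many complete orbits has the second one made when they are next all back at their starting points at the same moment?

55 orbits

The first common completion time is the LCM of the periods.
45 = 3^2 × 5
153 = 3^2 × 17
99 = 3^2 × 11
LCM(45, 153, 99) = 3^2 × 5 × 11 × 17 = 8415.
Orbits for period 153: 8415 / 153 = 55.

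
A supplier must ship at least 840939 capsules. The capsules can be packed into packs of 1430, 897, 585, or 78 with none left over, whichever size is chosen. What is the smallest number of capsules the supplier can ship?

The number of capsules must be a common multiple of 1430, 897, 585, and 78, so a multiple of their LCM.
1430 = 2 × 5 × 11 × 13
897 = 3 × 13 × 23
585 = 3^2 × 5 × 13
78 = 2 × 3 × 13
LCM(1430, 897, 585, 78) = 2 × 3^2 × 5 × 11 × 13 × 23 = 296010.
Smallest multiple of 296010 that is ≥ 840939: ⌈840939/296010⌉ × 296010 = 3 × 296010 = 888030.

888030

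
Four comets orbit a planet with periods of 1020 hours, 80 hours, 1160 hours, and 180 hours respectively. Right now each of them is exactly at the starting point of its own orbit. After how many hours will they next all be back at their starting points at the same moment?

We need the least common multiple of the intervals.
1020 = 2^2 × 3 × 5 × 17
80 = 2^4 × 5
1160 = 2^3 × 5 × 29
180 = 2^2 × 3^2 × 5
LCM(1020, 80, 1160, 180) = 2^4 × 3^2 × 5 × 17 × 29 = 354960.

354960 hours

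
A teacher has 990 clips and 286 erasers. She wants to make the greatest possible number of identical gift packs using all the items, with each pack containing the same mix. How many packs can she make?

22 packs

The pack count must divide each quantity, so the greatest is gcd(990, 286).
990 = 2 × 3^2 × 5 × 11
286 = 2 × 11 × 13
gcd(990, 286) = 2 × 11 = 22.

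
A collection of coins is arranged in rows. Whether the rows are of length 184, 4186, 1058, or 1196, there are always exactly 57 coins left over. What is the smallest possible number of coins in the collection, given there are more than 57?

N − 57 must be a common multiple of 184, 4186, 1058, and 1196.
184 = 2^3 × 23
4186 = 2 × 7 × 13 × 23
1058 = 2 × 23^2
1196 = 2^2 × 13 × 23
LCM(184, 4186, 1058, 1196) = 2^3 × 7 × 13 × 23^2 = 385112.
Smallest N > 57 is LCM + 57 = 385112 + 57 = 385169.

385169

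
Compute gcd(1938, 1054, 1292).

34

1938 = 2 × 3 × 17 × 19
1054 = 2 × 17 × 31
1292 = 2^2 × 17 × 19
gcd(1938, 1054, 1292) = 2 × 17 = 34.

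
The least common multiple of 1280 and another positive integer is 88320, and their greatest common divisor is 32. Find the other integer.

2208

gcd × lcm = product of the two integers, so the other integer is (32 × 88320) / 1280 = 2208.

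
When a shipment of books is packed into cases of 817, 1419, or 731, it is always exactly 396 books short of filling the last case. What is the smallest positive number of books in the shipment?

Being 396 short of a full case of size k means N ≡ −396 (mod k), i.e. N + 396 is a multiple of each size.
817 = 19 × 43
1419 = 3 × 11 × 43
731 = 17 × 43
LCM(817, 1419, 731) = 3 × 11 × 17 × 19 × 43 = 458337.
Smallest positive N is 458337 − 396 = 457941.

457941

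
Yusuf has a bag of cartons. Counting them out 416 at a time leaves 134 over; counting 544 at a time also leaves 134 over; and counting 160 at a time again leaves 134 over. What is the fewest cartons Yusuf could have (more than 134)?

N − 134 must be a common multiple of 416, 544, and 160.
416 = 2^5 × 13
544 = 2^5 × 17
160 = 2^5 × 5
LCM(416, 544, 160) = 2^5 × 5 × 13 × 17 = 35360.
Smallest N > 134 is LCM + 134 = 35360 + 134 = 35494.

35494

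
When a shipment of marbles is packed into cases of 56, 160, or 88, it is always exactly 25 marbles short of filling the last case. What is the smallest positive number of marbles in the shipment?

Being 25 short of a full case of size k means N ≡ −25 (mod k), i.e. N + 25 is a multiple of each size.
56 = 2^3 × 7
160 = 2^5 × 5
88 = 2^3 × 11
LCM(56, 160, 88) = 2^5 × 5 × 7 × 11 = 12320.
Smallest positive N is 12320 − 25 = 12295.

12295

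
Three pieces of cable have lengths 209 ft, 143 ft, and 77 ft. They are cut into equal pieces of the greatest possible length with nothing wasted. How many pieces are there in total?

Piece length = gcd(209, 143, 77).
209 = 11 × 19
143 = 11 × 13
77 = 7 × 11
gcd(209, 143, 77) = 11.
Total pieces = 209/11 + 143/11 + 77/11 = 19 + 13 + 7 = 39.

39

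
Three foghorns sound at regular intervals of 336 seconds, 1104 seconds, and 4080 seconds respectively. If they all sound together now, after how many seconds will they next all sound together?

656880 seconds

We need the least common multiple of the intervals.
336 = 2^4 × 3 × 7
1104 = 2^4 × 3 × 23
4080 = 2^4 × 3 × 5 × 17
LCM(336, 1104, 4080) = 2^4 × 3 × 5 × 7 × 17 × 23 = 656880.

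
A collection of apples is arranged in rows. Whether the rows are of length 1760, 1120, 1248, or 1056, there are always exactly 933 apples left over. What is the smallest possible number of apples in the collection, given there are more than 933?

481413

N − 933 must be a common multiple of 1760, 1120, 1248, and 1056.
1760 = 2^5 × 5 × 11
1120 = 2^5 × 5 × 7
1248 = 2^5 × 3 × 13
1056 = 2^5 × 3 × 11
LCM(1760, 1120, 1248, 1056) = 2^5 × 3 × 5 × 7 × 11 × 13 = 480480.
Smallest N > 933 is LCM + 933 = 480480 + 933 = 481413.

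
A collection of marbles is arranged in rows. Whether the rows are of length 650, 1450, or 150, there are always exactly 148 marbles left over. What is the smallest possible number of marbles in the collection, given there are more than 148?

56698

N − 148 must be a common multiple of 650, 1450, and 150.
650 = 2 × 5^2 × 13
1450 = 2 × 5^2 × 29
150 = 2 × 3 × 5^2
LCM(650, 1450, 150) = 2 × 3 × 5^2 × 13 × 29 = 56550.
Smallest N > 148 is LCM + 148 = 56550 + 148 = 56698.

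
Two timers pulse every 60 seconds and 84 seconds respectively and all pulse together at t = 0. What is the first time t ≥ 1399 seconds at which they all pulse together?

Joint pulses occur at multiples of LCM(60, 84).
60 = 2^2 × 3 × 5
84 = 2^2 × 3 × 7
LCM(60, 84) = 2^2 × 3 × 5 × 7 = 420.
Smallest multiple of 420 that is ≥ 1399: ⌈1399/420⌉ × 420 = 4 × 420 = 1680.

1680 seconds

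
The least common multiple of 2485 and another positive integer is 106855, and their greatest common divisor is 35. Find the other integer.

1505

gcd × lcm = product of the two integers, so the other integer is (35 × 106855) / 2485 = 1505.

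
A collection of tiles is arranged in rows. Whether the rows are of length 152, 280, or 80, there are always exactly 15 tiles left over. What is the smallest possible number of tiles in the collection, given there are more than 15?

N − 15 must be a common multiple of 152, 280, and 80.
152 = 2^3 × 19
280 = 2^3 × 5 × 7
80 = 2^4 × 5
LCM(152, 280, 80) = 2^4 × 5 × 7 × 19 = 10640.
Smallest N > 15 is LCM + 15 = 10640 + 15 = 10655.

10655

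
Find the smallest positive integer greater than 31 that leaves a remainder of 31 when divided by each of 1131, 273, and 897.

182122

N − 31 must be a common multiple of 1131, 273, and 897.
1131 = 3 × 13 × 29
273 = 3 × 7 × 13
897 = 3 × 13 × 23
LCM(1131, 273, 897) = 3 × 7 × 13 × 23 × 29 = 182091.
Smallest N > 31 is LCM + 31 = 182091 + 31 = 182122.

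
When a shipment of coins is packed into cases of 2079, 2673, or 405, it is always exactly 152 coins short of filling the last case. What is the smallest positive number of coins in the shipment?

Being 152 short of a full case of size k means N ≡ −152 (mod k), i.e. N + 152 is a multiple of each size.
2079 = 3^3 × 7 × 11
2673 = 3^5 × 11
405 = 3^4 × 5
LCM(2079, 2673, 405) = 3^5 × 5 × 7 × 11 = 93555.
Smallest positive N is 93555 − 152 = 93403.

93403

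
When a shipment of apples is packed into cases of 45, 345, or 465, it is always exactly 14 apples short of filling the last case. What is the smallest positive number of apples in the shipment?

Being 14 short of a full case of size k means N ≡ −14 (mod k), i.e. N + 14 is a multiple of each size.
45 = 3^2 × 5
345 = 3 × 5 × 23
465 = 3 × 5 × 31
LCM(45, 345, 465) = 3^2 × 5 × 23 × 31 = 32085.
Smallest positive N is 32085 − 14 = 32071.

32071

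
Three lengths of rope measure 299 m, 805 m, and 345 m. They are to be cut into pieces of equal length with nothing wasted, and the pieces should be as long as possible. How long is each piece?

Each piece length must divide every original length, so the longest possible is gcd(299, 805, 345).
299 = 13 × 23
805 = 5 × 7 × 23
345 = 3 × 5 × 23
gcd(299, 805, 345) = 23.

23 m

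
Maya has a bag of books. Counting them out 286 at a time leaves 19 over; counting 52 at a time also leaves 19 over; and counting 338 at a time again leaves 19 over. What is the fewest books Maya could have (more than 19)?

N − 19 must be a common multiple of 286, 52, and 338.
286 = 2 × 11 × 13
52 = 2^2 × 13
338 = 2 × 13^2
LCM(286, 52, 338) = 2^2 × 11 × 13^2 = 7436.
Smallest N > 19 is LCM + 19 = 7436 + 19 = 7455.

7455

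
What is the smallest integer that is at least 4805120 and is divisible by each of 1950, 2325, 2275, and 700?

5077800

The integer must be a common multiple of 1950, 2325, 2275, and 700, so a multiple of their LCM.
1950 = 2 × 3 × 5^2 × 13
2325 = 3 × 5^2 × 31
2275 = 5^2 × 7 × 13
700 = 2^2 × 5^2 × 7
LCM(1950, 2325, 2275, 700) = 2^2 × 3 × 5^2 × 7 × 13 × 31 = 846300.
Smallest multiple of 846300 that is ≥ 4805120: ⌈4805120/846300⌉ × 846300 = 6 × 846300 = 5077800.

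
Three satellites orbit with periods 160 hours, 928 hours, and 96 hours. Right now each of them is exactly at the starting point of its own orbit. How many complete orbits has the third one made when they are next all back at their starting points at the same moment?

The first common completion time is the LCM of the periods.
160 = 2^5 × 5
928 = 2^5 × 29
96 = 2^5 × 3
LCM(160, 928, 96) = 2^5 × 3 × 5 × 29 = 13920.
Orbits for period 96: 13920 / 96 = 145.

145 orbits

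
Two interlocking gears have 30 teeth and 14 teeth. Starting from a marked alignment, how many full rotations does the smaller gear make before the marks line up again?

They are all back at their starting positions together after one LCM of the periods.
30 = 2 × 3 × 5
14 = 2 × 7
LCM(30, 14) = 2 × 3 × 5 × 7 = 210.
Rotations for period 14: 210 / 14 = 15.

15 rotations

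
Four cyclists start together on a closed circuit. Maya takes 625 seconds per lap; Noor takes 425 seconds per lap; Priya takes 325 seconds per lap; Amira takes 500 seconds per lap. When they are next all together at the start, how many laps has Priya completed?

All finish a whole number of cycles simultaneously at t = LCM of the periods.
625 = 5^4
425 = 5^2 × 17
325 = 5^2 × 13
500 = 2^2 × 5^3
LCM(625, 425, 325, 500) = 2^2 × 5^4 × 13 × 17 = 552500.
Laps for period 325: 552500 / 325 = 1700.

1700 laps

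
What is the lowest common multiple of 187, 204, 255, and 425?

56100

187 = 11 × 17
204 = 2^2 × 3 × 17
255 = 3 × 5 × 17
425 = 5^2 × 17
LCM(187, 204, 255, 425) = 2^2 × 3 × 5^2 × 11 × 17 = 56100.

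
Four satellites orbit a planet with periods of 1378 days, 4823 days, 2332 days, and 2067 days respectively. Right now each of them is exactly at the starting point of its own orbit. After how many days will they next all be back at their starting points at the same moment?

They coincide at every common multiple of the periods; the first is the LCM.
1378 = 2 × 13 × 53
4823 = 7 × 13 × 53
2332 = 2^2 × 11 × 53
2067 = 3 × 13 × 53
LCM(1378, 4823, 2332, 2067) = 2^2 × 3 × 7 × 11 × 13 × 53 = 636636.

636636 days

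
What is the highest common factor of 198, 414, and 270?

18

198 = 2 × 3^2 × 11
414 = 2 × 3^2 × 23
270 = 2 × 3^3 × 5
gcd(198, 414, 270) = 2 × 3^2 = 18.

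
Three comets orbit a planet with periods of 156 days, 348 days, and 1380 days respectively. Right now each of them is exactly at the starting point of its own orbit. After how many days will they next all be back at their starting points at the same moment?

520260 days

They coincide at every common multiple of the periods; the first is the LCM.
156 = 2^2 × 3 × 13
348 = 2^2 × 3 × 29
1380 = 2^2 × 3 × 5 × 23
LCM(156, 348, 1380) = 2^2 × 3 × 5 × 13 × 23 × 29 = 520260.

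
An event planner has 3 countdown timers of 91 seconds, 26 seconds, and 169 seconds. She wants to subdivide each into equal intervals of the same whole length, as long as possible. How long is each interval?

The interval must divide each timer length; the longest such is the gcd.
91 = 7 × 13
26 = 2 × 13
169 = 13^2
gcd(91, 26, 169) = 13.

13 seconds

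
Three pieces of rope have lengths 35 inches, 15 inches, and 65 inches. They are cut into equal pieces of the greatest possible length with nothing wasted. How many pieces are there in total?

23

Piece length = gcd(35, 15, 65).
35 = 5 × 7
15 = 3 × 5
65 = 5 × 13
gcd(35, 15, 65) = 5.
Total pieces = 35/5 + 15/5 + 65/5 = 7 + 3 + 13 = 23.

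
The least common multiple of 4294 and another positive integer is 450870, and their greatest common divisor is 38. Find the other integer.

gcd × lcm = product of the two integers, so the other integer is (38 × 450870) / 4294 = 3990.

3990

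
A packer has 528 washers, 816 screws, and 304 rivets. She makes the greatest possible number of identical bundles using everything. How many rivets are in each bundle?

19

Number of bundles = gcd(528, 816, 304).
528 = 2^4 × 3 × 11
816 = 2^4 × 3 × 17
304 = 2^4 × 19
gcd(528, 816, 304) = 2^4 = 16.
rivets per bundle = 304 / 16 = 19.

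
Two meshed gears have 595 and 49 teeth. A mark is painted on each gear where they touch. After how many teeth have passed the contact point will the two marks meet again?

4165 teeth

The first simultaneous occurrence is after LCM of the individual periods.
595 = 5 × 7 × 17
49 = 7^2
LCM(595, 49) = 5 × 7^2 × 17 = 4165.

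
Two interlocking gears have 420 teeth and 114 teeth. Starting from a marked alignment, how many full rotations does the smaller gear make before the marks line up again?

The first common completion time is the LCM of the periods.
420 = 2^2 × 3 × 5 × 7
114 = 2 × 3 × 19
LCM(420, 114) = 2^2 × 3 × 5 × 7 × 19 = 7980.
Rotations for period 114: 7980 / 114 = 70.

70 rotations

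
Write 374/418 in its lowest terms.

17/19

374 = 2 × 11 × 17
418 = 2 × 11 × 19
gcd(374, 418) = 2 × 11 = 22.
Divide numerator and denominator by 22: 374/418 = 17/19.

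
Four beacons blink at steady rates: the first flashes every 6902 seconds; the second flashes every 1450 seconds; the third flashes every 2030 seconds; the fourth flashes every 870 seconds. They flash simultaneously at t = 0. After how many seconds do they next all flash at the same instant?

We need the least common multiple of the intervals.
6902 = 2 × 7 × 17 × 29
1450 = 2 × 5^2 × 29
2030 = 2 × 5 × 7 × 29
870 = 2 × 3 × 5 × 29
LCM(6902, 1450, 2030, 870) = 2 × 3 × 5^2 × 7 × 17 × 29 = 517650.

517650 seconds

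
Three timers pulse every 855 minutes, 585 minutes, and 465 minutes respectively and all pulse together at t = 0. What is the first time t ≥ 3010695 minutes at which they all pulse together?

3101085 minutes

Joint pulses occur at multiples of LCM(855, 585, 465).
855 = 3^2 × 5 × 19
585 = 3^2 × 5 × 13
465 = 3 × 5 × 31
LCM(855, 585, 465) = 3^2 × 5 × 13 × 19 × 31 = 344565.
Smallest multiple of 344565 that is ≥ 3010695: ⌈3010695/344565⌉ × 344565 = 9 × 344565 = 3101085.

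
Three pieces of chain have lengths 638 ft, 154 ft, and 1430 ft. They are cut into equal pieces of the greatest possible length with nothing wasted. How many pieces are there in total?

Piece length = gcd(638, 154, 1430).
638 = 2 × 11 × 29
154 = 2 × 7 × 11
1430 = 2 × 5 × 11 × 13
gcd(638, 154, 1430) = 2 × 11 = 22.
Total pieces = 638/22 + 154/22 + 1430/22 = 29 + 7 + 65 = 101.

101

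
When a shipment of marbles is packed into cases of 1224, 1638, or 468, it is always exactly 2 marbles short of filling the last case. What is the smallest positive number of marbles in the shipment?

Being 2 short of a full case of size k means N ≡ −2 (mod k), i.e. N + 2 is a multiple of each size.
1224 = 2^3 × 3^2 × 17
1638 = 2 × 3^2 × 7 × 13
468 = 2^2 × 3^2 × 13
LCM(1224, 1638, 468) = 2^3 × 3^2 × 7 × 13 × 17 = 111384.
Smallest positive N is 111384 − 2 = 111382.

111382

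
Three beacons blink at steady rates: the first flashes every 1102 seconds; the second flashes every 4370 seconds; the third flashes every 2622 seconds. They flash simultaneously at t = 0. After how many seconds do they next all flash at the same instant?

380190 seconds

They coincide at every common multiple of the periods; the first is the LCM.
1102 = 2 × 19 × 29
4370 = 2 × 5 × 19 × 23
2622 = 2 × 3 × 19 × 23
LCM(1102, 4370, 2622) = 2 × 3 × 5 × 19 × 23 × 29 = 380190.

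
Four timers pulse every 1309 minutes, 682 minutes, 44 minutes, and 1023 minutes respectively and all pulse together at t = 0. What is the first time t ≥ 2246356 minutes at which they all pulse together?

Joint pulses occur at multiples of LCM(1309, 682, 44, 1023).
1309 = 7 × 11 × 17
682 = 2 × 11 × 31
44 = 2^2 × 11
1023 = 3 × 11 × 31
LCM(1309, 682, 44, 1023) = 2^2 × 3 × 7 × 11 × 17 × 31 = 486948.
Smallest multiple of 486948 that is ≥ 2246356: ⌈2246356/486948⌉ × 486948 = 5 × 486948 = 2434740.

2434740 minutes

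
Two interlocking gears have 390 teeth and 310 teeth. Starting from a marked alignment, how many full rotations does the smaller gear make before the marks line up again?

39 rotations

All finish a whole number of cycles simultaneously at t = LCM of the periods.
390 = 2 × 3 × 5 × 13
310 = 2 × 5 × 31
LCM(390, 310) = 2 × 3 × 5 × 13 × 31 = 12090.
Rotations for period 310: 12090 / 310 = 39.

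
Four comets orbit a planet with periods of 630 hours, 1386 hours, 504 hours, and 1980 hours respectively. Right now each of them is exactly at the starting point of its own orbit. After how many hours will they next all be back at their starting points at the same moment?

27720 hours

We need the least common multiple of the intervals.
630 = 2 × 3^2 × 5 × 7
1386 = 2 × 3^2 × 7 × 11
504 = 2^3 × 3^2 × 7
1980 = 2^2 × 3^2 × 5 × 11
LCM(630, 1386, 504, 1980) = 2^3 × 3^2 × 5 × 7 × 11 = 27720.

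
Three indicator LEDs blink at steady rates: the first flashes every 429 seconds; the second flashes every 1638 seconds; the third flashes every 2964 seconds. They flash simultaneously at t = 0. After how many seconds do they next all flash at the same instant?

We need the least common multiple of the intervals.
429 = 3 × 11 × 13
1638 = 2 × 3^2 × 7 × 13
2964 = 2^2 × 3 × 13 × 19
LCM(429, 1638, 2964) = 2^2 × 3^2 × 7 × 11 × 13 × 19 = 684684.

684684 seconds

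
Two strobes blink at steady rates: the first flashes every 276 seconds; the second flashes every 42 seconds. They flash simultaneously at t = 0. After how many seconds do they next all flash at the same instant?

They coincide at every common multiple of the periods; the first is the LCM.
276 = 2^2 × 3 × 23
42 = 2 × 3 × 7
LCM(276, 42) = 2^2 × 3 × 7 × 23 = 1932.

1932 seconds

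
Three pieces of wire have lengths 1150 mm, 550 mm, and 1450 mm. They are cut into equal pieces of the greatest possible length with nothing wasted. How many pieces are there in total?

63

Piece length = gcd(1150, 550, 1450).
1150 = 2 × 5^2 × 23
550 = 2 × 5^2 × 11
1450 = 2 × 5^2 × 29
gcd(1150, 550, 1450) = 2 × 5^2 = 50.
Total pieces = 1150/50 + 550/50 + 1450/50 = 23 + 11 + 29 = 63.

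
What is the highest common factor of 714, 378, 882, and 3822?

714 = 2 × 3 × 7 × 17
378 = 2 × 3^3 × 7
882 = 2 × 3^2 × 7^2
3822 = 2 × 3 × 7^2 × 13
gcd(714, 378, 882, 3822) = 2 × 3 × 7 = 42.

42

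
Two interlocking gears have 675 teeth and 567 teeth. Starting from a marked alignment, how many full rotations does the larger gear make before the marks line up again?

They are all back at their starting positions together after one LCM of the periods.
675 = 3^3 × 5^2
567 = 3^4 × 7
LCM(675, 567) = 3^4 × 5^2 × 7 = 14175.
Rotations for period 675: 14175 / 675 = 21.

21 rotations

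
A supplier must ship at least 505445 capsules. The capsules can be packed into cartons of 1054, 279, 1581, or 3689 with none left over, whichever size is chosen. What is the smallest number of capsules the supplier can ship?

The number of capsules must be a common multiple of 1054, 279, 1581, and 3689, so a multiple of their LCM.
1054 = 2 × 17 × 31
279 = 3^2 × 31
1581 = 3 × 17 × 31
3689 = 7 × 17 × 31
LCM(1054, 279, 1581, 3689) = 2 × 3^2 × 7 × 17 × 31 = 66402.
Smallest multiple of 66402 that is ≥ 505445: ⌈505445/66402⌉ × 66402 = 8 × 66402 = 531216.

531216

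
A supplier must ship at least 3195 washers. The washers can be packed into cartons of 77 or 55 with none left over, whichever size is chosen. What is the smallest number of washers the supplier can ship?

The number of washers must be a common multiple of 77 and 55, so a multiple of their LCM.
77 = 7 × 11
55 = 5 × 11
LCM(77, 55) = 5 × 7 × 11 = 385.
Smallest multiple of 385 that is ≥ 3195: ⌈3195/385⌉ × 385 = 9 × 385 = 3465.

3465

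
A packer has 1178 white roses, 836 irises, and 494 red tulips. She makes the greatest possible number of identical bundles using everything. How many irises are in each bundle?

22

Number of bundles = gcd(1178, 836, 494).
1178 = 2 × 19 × 31
836 = 2^2 × 11 × 19
494 = 2 × 13 × 19
gcd(1178, 836, 494) = 2 × 19 = 38.
irises per bundle = 836 / 38 = 22.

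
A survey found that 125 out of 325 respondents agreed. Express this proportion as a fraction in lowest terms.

125 = 5^3
325 = 5^2 × 13
gcd(125, 325) = 5^2 = 25.
Divide numerator and denominator by 25: 125/325 = 5/13.

5/13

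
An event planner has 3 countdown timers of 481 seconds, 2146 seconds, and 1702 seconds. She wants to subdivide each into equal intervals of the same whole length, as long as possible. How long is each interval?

37 seconds

The interval must divide each timer length; the longest such is the gcd.
481 = 13 × 37
2146 = 2 × 29 × 37
1702 = 2 × 23 × 37
gcd(481, 2146, 1702) = 37.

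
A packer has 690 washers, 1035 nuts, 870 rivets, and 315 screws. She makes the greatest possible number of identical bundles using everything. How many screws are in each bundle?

Number of bundles = gcd(690, 1035, 870, 315).
690 = 2 × 3 × 5 × 23
1035 = 3^2 × 5 × 23
870 = 2 × 3 × 5 × 29
315 = 3^2 × 5 × 7
gcd(690, 1035, 870, 315) = 3 × 5 = 15.
screws per bundle = 315 / 15 = 21.

21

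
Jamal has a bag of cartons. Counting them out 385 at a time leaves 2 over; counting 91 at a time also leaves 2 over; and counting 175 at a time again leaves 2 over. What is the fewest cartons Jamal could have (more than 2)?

N − 2 must be a common multiple of 385, 91, and 175.
385 = 5 × 7 × 11
91 = 7 × 13
175 = 5^2 × 7
LCM(385, 91, 175) = 5^2 × 7 × 11 × 13 = 25025.
Smallest N > 2 is LCM + 2 = 25025 + 2 = 25027.

25027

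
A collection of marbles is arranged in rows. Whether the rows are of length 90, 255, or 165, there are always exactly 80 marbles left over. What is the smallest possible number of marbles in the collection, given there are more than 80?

N − 80 must be a common multiple of 90, 255, and 165.
90 = 2 × 3^2 × 5
255 = 3 × 5 × 17
165 = 3 × 5 × 11
LCM(90, 255, 165) = 2 × 3^2 × 5 × 11 × 17 = 16830.
Smallest N > 80 is LCM + 80 = 16830 + 80 = 16910.

16910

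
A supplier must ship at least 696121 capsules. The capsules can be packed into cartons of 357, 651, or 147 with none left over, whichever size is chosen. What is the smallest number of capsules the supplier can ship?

697221

The number of capsules must be a common multiple of 357, 651, and 147, so a multiple of their LCM.
357 = 3 × 7 × 17
651 = 3 × 7 × 31
147 = 3 × 7^2
LCM(357, 651, 147) = 3 × 7^2 × 17 × 31 = 77469.
Smallest multiple of 77469 that is ≥ 696121: ⌈696121/77469⌉ × 77469 = 9 × 77469 = 697221.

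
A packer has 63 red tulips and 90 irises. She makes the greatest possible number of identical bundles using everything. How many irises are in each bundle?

10

Number of bundles = gcd(63, 90).
63 = 3^2 × 7
90 = 2 × 3^2 × 5
gcd(63, 90) = 3^2 = 9.
irises per bundle = 90 / 9 = 10.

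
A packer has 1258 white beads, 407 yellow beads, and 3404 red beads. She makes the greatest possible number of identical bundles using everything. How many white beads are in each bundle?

Number of bundles = gcd(1258, 407, 3404).
1258 = 2 × 17 × 37
407 = 11 × 37
3404 = 2^2 × 23 × 37
gcd(1258, 407, 3404) = 37.
white beads per bundle = 1258 / 37 = 34.

34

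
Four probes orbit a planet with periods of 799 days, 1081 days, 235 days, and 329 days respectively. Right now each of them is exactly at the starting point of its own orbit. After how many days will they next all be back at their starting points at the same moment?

643195 days

They coincide at every common multiple of the periods; the first is the LCM.
799 = 17 × 47
1081 = 23 × 47
235 = 5 × 47
329 = 7 × 47
LCM(799, 1081, 235, 329) = 5 × 7 × 17 × 23 × 47 = 643195.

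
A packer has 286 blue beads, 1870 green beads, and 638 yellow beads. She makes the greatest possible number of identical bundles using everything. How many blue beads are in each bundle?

Number of bundles = gcd(286, 1870, 638).
286 = 2 × 11 × 13
1870 = 2 × 5 × 11 × 17
638 = 2 × 11 × 29
gcd(286, 1870, 638) = 2 × 11 = 22.
blue beads per bundle = 286 / 22 = 13.

13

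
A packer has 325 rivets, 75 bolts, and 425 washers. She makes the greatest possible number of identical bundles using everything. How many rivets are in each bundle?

13

Number of bundles = gcd(325, 75, 425).
325 = 5^2 × 13
75 = 3 × 5^2
425 = 5^2 × 17
gcd(325, 75, 425) = 5^2 = 25.
rivets per bundle = 325 / 25 = 13.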